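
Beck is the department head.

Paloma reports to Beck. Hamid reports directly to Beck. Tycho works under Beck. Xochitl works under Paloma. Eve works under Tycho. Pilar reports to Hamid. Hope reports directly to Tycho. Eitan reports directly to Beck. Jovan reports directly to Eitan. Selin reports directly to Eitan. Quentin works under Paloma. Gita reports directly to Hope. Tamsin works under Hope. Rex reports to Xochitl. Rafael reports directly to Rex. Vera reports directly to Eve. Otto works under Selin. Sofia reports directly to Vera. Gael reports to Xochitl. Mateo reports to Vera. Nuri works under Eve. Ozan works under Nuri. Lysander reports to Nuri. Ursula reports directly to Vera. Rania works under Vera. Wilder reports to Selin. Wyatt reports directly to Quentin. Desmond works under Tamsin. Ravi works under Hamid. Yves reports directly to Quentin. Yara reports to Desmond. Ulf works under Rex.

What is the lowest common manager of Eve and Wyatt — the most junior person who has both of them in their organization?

Eve's chain of managers is Tycho, Beck. Wyatt's chain of managers is Quentin, Paloma, Beck. The first manager that appears in both chains is Beck.

Beck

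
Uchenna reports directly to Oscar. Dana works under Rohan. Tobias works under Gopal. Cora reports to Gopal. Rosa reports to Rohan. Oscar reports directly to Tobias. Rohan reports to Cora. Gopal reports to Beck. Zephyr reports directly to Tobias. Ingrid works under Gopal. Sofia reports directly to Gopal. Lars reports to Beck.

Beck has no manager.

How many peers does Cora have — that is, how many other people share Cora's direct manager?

3

Cora reports to Gopal. Gopal's other direct reports are Ingrid, Tobias, Sofia — 3 peers.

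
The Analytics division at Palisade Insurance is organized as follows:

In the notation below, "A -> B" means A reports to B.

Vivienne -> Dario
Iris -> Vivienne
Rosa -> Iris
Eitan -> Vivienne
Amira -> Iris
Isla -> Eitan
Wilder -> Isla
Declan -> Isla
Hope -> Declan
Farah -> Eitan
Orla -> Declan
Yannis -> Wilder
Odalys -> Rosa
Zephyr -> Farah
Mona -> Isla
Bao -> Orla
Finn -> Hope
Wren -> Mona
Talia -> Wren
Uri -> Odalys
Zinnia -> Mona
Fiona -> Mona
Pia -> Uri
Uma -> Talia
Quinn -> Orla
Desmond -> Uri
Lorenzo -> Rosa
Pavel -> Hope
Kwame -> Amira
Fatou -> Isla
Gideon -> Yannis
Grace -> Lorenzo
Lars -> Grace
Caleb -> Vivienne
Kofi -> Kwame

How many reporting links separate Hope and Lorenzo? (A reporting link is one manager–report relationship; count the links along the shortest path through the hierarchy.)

7

Hope is 4 levels below Vivienne, and Lorenzo is 3 levels below Vivienne (their lowest common manager). The shortest path runs up from Hope to Vivienne and back down to Lorenzo: 4 + 3 = 7 links.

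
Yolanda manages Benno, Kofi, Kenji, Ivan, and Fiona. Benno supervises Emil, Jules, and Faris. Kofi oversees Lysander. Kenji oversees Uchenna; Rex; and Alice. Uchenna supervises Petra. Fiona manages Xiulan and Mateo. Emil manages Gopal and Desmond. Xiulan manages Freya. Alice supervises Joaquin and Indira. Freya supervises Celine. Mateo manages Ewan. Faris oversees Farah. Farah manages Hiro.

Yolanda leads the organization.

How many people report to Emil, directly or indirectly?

2

Emil directly manages Gopal, Desmond. Gopal has no reports. Desmond has no reports. So Emil's organization is 2 direct reports plus everyone under them: 1 + 1 = 2.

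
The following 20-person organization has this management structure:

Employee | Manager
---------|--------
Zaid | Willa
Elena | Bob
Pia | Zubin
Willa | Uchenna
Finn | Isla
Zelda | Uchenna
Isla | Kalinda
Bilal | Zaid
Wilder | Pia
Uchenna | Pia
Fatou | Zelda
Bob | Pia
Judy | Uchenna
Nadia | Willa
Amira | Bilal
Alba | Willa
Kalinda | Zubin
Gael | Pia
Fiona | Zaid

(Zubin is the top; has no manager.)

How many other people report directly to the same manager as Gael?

3

Gael reports to Pia. Pia's other direct reports are Uchenna, Bob, Wilder — 3 peers.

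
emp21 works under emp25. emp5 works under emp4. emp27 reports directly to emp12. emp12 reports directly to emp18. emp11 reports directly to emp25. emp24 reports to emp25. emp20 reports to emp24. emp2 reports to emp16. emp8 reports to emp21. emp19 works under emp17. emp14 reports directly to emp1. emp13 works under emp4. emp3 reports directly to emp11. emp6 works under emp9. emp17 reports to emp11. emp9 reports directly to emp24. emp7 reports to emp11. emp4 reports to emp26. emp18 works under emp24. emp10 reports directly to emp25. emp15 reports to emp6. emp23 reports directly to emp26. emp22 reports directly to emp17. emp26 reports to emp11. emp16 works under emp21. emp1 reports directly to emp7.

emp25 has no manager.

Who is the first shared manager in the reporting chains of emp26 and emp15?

emp25

emp26's chain of managers is emp11, emp25. emp15's chain of managers is emp6, emp9, emp24, emp25. The first manager that appears in both chains is emp25.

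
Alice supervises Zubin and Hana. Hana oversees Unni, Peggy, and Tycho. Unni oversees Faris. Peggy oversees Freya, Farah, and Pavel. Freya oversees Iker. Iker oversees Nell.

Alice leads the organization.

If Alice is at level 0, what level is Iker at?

4

Chain from Iker up to Alice: Iker → Freya → Peggy → Hana → Alice. That is 4 steps up, so Iker is 4 levels below Alice.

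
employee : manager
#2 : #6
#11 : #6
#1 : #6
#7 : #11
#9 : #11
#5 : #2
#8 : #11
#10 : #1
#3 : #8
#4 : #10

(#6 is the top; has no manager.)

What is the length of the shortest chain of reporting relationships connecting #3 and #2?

#3 is 3 levels below #6, and #2 is 1 level below #6 (their lowest common manager). The shortest path runs up from #3 to #6 and back down to #2: 3 + 1 = 4 links.

4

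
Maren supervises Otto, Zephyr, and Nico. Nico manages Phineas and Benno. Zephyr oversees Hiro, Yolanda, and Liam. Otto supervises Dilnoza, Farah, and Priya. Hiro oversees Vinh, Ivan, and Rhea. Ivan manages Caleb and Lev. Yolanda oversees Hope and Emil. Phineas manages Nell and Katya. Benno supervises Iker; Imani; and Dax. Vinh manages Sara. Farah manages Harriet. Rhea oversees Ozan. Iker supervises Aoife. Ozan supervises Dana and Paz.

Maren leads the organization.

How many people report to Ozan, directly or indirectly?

Ozan directly manages Dana, Paz. Dana has no reports. Paz has no reports. So Ozan's organization is 2 direct reports plus everyone under them: 1 + 1 = 2.

2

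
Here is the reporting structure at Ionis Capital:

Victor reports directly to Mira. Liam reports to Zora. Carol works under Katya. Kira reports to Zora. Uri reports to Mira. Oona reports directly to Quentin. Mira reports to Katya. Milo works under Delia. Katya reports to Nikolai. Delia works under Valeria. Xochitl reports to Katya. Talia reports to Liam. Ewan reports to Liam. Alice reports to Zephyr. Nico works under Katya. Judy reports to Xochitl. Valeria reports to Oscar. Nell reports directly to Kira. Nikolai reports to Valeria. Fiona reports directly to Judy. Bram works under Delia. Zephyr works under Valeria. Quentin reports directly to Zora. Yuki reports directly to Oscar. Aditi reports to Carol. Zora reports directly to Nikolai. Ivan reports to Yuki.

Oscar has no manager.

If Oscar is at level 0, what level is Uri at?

Chain from Uri up to Oscar: Uri → Mira → Katya → Nikolai → Valeria → Oscar. That is 5 steps up, so Uri is 5 levels below Oscar.

5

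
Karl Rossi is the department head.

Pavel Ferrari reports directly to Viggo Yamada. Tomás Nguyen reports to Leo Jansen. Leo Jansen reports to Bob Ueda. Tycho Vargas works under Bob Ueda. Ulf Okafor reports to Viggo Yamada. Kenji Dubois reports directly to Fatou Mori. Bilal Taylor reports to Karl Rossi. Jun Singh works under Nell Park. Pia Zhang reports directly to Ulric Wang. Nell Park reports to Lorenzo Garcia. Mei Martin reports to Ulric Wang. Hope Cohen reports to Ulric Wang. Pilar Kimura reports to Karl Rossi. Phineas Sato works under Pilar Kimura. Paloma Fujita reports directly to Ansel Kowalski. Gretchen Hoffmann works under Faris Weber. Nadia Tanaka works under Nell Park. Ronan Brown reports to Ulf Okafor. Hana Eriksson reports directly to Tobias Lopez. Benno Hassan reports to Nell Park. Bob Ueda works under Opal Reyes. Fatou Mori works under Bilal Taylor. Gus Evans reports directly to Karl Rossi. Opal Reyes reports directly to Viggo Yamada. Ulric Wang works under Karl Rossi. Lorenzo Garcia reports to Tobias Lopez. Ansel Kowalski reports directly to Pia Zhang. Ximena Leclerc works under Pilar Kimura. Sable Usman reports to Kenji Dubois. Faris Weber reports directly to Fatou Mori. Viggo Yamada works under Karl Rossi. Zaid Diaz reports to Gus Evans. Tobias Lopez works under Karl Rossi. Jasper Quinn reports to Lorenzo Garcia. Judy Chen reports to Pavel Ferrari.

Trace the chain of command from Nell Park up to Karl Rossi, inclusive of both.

Nell Park -> Lorenzo Garcia -> Tobias Lopez -> Karl Rossi

Nell Park reports to Lorenzo Garcia. Lorenzo Garcia reports to Tobias Lopez. Tobias Lopez reports to Karl Rossi. Karl Rossi is at the top.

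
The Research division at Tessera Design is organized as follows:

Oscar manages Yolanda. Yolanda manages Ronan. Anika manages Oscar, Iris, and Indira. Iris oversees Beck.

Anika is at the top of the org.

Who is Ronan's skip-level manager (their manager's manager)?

Oscar

Ronan reports to Yolanda, and Yolanda reports to Oscar. So Ronan's skip-level manager is Oscar.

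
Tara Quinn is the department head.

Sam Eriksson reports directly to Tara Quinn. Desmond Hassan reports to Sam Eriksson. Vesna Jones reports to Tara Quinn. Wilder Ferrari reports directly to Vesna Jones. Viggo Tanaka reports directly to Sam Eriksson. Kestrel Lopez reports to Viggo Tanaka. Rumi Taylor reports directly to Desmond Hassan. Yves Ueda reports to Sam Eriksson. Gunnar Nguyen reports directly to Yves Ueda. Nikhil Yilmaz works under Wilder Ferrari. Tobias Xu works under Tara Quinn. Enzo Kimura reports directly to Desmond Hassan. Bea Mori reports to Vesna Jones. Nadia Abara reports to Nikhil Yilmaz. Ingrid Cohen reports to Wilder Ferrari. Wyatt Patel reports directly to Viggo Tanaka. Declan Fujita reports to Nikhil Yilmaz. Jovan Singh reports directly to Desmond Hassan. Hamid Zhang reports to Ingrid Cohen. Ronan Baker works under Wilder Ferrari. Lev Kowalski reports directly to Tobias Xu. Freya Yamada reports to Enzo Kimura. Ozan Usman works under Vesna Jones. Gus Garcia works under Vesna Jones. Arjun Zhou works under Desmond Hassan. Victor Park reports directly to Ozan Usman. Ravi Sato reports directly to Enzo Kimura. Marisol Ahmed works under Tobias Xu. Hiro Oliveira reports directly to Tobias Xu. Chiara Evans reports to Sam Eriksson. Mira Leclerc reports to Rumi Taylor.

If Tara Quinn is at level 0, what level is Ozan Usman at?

Chain from Ozan Usman up to Tara Quinn: Ozan Usman → Vesna Jones → Tara Quinn. That is 2 steps up, so Ozan Usman is 2 levels below Tara Quinn.

2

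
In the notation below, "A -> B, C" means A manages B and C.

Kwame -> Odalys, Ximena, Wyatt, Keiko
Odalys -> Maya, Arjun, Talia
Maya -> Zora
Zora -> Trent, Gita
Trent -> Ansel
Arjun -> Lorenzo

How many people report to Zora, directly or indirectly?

Zora directly manages Trent, Gita. Under Trent: Ansel (1). Gita has no reports. So Zora's organization is 2 direct reports plus everyone under them: 2 + 1 = 3.

3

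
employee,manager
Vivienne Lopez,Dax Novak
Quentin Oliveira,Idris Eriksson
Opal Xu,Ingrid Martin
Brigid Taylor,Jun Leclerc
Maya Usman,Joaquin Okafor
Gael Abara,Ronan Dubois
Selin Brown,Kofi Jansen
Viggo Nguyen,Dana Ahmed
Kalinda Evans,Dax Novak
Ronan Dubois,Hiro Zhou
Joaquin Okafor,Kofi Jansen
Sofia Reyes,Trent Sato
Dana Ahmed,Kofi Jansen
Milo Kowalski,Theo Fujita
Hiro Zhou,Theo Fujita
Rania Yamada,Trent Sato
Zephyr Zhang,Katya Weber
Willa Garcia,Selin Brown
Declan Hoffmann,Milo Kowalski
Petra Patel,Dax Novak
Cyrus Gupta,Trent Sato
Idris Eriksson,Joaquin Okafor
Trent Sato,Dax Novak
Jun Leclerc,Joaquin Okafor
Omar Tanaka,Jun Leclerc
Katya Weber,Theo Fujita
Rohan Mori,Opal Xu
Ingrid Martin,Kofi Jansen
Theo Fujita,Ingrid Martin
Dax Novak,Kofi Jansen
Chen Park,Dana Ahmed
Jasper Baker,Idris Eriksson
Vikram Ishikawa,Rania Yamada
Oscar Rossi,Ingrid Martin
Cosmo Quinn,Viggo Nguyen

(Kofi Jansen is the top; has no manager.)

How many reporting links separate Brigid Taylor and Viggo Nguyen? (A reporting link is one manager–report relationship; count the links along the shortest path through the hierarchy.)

Brigid Taylor is 3 levels below Kofi Jansen, and Viggo Nguyen is 2 levels below Kofi Jansen (their lowest common manager). The shortest path runs up from Brigid Taylor to Kofi Jansen and back down to Viggo Nguyen: 3 + 2 = 5 links.

5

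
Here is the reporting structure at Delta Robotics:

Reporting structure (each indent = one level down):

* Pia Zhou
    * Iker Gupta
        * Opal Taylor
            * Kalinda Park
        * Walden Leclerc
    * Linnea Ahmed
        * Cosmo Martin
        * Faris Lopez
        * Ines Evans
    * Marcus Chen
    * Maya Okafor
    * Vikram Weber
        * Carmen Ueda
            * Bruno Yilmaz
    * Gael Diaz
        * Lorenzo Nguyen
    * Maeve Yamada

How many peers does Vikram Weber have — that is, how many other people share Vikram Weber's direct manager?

6

Vikram Weber reports to Pia Zhou. Pia Zhou's other direct reports are Iker Gupta, Linnea Ahmed, Marcus Chen, Maya Okafor, Gael Diaz, Maeve Yamada — 6 peers.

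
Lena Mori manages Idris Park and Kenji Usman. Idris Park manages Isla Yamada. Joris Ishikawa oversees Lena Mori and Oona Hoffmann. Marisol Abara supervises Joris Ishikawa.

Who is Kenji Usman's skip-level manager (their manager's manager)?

Kenji Usman reports to Lena Mori, and Lena Mori reports to Joris Ishikawa. So Kenji Usman's skip-level manager is Joris Ishikawa.

Joris Ishikawa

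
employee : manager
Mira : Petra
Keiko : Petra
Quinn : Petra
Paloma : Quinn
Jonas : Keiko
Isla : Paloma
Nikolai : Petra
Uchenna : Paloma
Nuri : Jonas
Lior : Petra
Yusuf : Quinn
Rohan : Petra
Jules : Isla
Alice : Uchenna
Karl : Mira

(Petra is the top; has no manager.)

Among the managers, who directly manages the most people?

Petra

Direct-report counts: Petra has 6; Quinn has 2; Paloma has 2; Uchenna has 1; Isla has 1; Keiko has 1; Jonas has 1; Mira has 1. The largest is 6, held by Petra.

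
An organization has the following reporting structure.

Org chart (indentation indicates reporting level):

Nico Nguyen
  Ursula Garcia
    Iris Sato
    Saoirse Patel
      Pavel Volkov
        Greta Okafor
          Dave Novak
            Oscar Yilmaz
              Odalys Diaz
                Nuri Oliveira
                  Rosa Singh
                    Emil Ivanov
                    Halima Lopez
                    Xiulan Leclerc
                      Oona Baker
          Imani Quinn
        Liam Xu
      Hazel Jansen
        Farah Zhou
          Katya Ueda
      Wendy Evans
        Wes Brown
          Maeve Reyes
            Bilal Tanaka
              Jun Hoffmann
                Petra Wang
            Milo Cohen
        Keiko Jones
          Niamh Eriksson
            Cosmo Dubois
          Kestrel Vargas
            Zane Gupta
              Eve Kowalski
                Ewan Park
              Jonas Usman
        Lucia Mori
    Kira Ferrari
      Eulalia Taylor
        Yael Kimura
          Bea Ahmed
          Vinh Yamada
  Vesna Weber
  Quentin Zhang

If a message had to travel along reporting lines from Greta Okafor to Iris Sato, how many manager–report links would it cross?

Greta Okafor is 3 levels below Ursula Garcia, and Iris Sato is 1 level below Ursula Garcia (their lowest common manager). The shortest path runs up from Greta Okafor to Ursula Garcia and back down to Iris Sato: 3 + 1 = 4 links.

4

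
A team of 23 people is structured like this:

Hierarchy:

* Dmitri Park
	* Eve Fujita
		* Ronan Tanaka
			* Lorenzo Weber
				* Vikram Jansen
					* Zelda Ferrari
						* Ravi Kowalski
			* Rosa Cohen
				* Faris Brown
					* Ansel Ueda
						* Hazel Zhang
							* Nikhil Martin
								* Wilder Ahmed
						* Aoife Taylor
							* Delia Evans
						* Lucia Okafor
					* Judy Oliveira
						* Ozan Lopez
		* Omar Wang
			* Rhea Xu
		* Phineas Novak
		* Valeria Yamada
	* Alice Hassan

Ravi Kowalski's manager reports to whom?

Vikram Jansen

Ravi Kowalski reports to Zelda Ferrari, and Zelda Ferrari reports to Vikram Jansen. So Ravi Kowalski's skip-level manager is Vikram Jansen.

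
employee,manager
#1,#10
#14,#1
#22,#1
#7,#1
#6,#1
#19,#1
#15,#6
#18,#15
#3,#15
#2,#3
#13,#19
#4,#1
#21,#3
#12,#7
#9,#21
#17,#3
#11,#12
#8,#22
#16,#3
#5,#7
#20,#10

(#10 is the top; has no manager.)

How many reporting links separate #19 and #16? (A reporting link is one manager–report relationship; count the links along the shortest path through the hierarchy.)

#19 is 1 level below #1, and #16 is 4 levels below #1 (their lowest common manager). The shortest path runs up from #19 to #1 and back down to #16: 1 + 4 = 5 links.

5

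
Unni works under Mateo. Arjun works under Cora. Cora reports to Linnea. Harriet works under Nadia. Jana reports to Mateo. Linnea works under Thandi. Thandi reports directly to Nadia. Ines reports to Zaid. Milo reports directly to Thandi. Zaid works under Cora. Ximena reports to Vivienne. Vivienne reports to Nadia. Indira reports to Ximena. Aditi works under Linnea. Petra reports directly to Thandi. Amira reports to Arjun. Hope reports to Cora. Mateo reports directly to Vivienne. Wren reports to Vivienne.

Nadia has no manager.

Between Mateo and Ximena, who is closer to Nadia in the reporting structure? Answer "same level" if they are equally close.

Both Mateo and Ximena are 2 levels below Nadia.

same level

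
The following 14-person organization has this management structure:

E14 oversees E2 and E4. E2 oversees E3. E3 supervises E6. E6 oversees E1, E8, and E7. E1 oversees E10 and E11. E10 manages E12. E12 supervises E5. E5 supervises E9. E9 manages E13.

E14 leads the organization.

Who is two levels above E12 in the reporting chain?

E12 reports to E10, and E10 reports to E1. So E12's skip-level manager is E1.

E1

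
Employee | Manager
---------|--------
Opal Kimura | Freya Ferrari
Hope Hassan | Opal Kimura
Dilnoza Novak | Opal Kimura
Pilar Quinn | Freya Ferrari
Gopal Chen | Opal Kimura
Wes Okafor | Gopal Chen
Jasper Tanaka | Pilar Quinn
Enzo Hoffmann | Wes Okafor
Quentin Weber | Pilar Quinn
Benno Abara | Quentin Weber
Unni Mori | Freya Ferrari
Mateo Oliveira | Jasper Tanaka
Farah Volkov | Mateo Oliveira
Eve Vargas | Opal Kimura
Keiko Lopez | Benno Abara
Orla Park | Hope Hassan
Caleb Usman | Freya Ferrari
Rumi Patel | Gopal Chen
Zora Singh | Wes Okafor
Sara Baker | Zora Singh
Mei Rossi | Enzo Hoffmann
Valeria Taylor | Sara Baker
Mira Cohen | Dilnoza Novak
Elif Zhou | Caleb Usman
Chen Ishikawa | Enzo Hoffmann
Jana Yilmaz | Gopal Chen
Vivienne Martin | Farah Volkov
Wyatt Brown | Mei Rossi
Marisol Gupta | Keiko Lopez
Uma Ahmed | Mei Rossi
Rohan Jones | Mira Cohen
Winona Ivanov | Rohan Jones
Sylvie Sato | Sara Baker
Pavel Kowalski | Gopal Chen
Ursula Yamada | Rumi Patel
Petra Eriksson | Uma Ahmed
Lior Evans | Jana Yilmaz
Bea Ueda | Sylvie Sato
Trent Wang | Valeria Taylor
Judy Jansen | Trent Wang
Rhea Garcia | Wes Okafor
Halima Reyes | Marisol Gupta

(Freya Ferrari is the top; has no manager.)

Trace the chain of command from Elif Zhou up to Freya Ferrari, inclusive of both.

Elif Zhou -> Caleb Usman -> Freya Ferrari

Elif Zhou reports to Caleb Usman. Caleb Usman reports to Freya Ferrari. Freya Ferrari is at the top.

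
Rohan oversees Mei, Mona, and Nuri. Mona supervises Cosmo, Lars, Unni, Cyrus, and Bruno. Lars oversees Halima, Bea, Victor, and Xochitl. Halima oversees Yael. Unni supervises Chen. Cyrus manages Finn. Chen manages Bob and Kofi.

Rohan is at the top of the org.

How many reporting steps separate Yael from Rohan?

Chain from Yael up to Rohan: Yael → Halima → Lars → Mona → Rohan. That is 4 steps up, so Yael is 4 levels below Rohan.

4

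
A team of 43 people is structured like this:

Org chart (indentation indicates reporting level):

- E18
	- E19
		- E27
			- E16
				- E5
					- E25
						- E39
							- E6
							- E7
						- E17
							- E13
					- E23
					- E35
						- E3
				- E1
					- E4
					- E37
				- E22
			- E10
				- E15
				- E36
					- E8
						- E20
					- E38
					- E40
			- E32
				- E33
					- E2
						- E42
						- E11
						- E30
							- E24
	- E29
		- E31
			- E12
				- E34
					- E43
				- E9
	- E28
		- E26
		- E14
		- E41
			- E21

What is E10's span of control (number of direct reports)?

E10 directly manages E15, E36. That is 2 direct reports.

2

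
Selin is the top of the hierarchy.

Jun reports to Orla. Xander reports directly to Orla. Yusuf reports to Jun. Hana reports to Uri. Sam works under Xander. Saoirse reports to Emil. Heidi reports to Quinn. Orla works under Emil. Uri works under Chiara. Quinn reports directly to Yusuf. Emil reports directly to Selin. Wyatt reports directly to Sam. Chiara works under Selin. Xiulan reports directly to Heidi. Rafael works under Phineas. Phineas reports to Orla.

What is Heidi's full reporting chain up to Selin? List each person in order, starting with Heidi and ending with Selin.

Heidi reports to Quinn. Quinn reports to Yusuf. Yusuf reports to Jun. Jun reports to Orla. Orla reports to Emil. Emil reports to Selin. Selin is at the top.

Heidi -> Quinn -> Yusuf -> Jun -> Orla -> Emil -> Selin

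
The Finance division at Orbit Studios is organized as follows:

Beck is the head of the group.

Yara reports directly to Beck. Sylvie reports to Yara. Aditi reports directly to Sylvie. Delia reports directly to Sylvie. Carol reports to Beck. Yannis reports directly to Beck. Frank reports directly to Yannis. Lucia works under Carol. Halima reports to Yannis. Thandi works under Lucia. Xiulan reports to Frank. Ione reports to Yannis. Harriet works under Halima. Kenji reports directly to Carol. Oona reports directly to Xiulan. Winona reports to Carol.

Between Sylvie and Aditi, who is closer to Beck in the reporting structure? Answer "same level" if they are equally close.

Sylvie

Sylvie is 2 levels below Beck; Aditi is 3. Sylvie is higher.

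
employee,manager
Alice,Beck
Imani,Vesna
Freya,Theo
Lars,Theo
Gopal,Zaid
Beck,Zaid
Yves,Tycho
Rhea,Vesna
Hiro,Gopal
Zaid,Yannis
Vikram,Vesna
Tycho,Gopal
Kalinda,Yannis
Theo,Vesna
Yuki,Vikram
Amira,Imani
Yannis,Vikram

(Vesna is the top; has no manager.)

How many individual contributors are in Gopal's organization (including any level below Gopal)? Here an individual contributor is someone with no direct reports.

The people in Gopal's organization with no one reporting to them are Hiro, Yves. That is 2.

2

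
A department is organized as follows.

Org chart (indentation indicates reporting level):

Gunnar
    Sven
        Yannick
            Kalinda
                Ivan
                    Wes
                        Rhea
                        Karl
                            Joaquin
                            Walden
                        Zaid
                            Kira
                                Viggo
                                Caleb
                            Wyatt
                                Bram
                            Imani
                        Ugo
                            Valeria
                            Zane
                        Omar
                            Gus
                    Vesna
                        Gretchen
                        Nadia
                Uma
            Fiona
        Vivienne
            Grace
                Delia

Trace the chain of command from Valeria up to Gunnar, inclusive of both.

Valeria reports to Ugo. Ugo reports to Wes. Wes reports to Ivan. Ivan reports to Kalinda. Kalinda reports to Yannick. Yannick reports to Sven. Sven reports to Gunnar. Gunnar is at the top.

Valeria -> Ugo -> Wes -> Ivan -> Kalinda -> Yannick -> Sven -> Gunnar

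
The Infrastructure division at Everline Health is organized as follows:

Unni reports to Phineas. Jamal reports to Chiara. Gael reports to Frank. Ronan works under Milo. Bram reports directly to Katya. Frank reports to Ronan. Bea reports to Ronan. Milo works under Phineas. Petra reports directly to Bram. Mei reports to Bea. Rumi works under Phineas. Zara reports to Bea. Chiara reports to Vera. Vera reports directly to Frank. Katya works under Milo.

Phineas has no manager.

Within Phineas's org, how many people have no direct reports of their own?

The people in Phineas's organization with no one reporting to them are Rumi, Unni, Petra, Gael, Jamal, Mei, Zara. That is 7.

7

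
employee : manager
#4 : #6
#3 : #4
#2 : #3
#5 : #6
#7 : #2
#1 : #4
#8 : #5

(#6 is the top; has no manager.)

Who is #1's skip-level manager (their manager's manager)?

#1 reports to #4, and #4 reports to #6. So #1's skip-level manager is #6.

#6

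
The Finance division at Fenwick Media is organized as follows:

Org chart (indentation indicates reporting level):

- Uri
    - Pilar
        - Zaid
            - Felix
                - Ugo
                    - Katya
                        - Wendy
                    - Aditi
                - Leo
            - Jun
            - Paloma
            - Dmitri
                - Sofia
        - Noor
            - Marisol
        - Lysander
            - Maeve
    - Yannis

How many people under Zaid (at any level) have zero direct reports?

6

The people in Zaid's organization with no one reporting to them are Sofia, Paloma, Jun, Leo, Aditi, Wendy. That is 6.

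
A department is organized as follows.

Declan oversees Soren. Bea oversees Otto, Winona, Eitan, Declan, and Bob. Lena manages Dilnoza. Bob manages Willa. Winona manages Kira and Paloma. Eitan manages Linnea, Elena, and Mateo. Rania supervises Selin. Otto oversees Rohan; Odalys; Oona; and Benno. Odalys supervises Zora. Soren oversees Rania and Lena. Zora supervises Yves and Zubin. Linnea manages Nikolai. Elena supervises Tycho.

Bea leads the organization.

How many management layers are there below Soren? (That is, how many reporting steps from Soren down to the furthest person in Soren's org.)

The longest chain under Soren runs Soren → Lena → Dilnoza, which is 2 levels below Soren.

2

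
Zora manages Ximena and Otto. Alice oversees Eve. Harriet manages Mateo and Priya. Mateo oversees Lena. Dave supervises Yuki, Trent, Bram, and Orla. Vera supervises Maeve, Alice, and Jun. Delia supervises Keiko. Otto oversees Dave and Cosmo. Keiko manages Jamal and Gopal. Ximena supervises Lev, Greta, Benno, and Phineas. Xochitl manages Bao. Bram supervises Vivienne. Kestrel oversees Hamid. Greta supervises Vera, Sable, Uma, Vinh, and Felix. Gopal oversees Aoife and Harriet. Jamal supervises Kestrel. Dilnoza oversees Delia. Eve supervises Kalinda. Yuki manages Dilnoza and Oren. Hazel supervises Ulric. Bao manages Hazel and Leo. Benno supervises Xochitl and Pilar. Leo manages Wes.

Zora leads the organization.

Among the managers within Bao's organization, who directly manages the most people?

Direct-report counts within Bao's organization: Bao has 2; Hazel has 1; Leo has 1. The largest is 2, held by Bao.

Bao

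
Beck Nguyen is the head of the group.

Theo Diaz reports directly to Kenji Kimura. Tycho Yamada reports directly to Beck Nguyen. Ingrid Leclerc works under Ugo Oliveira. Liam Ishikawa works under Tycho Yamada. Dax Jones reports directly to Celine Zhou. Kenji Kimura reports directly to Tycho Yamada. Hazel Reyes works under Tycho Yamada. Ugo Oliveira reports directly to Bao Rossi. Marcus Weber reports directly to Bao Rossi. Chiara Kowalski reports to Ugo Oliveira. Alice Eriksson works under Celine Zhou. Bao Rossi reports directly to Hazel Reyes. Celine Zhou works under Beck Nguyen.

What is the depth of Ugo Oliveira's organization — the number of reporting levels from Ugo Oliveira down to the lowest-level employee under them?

1

The longest chain under Ugo Oliveira runs Ugo Oliveira → Chiara Kowalski, which is 1 level below Ugo Oliveira.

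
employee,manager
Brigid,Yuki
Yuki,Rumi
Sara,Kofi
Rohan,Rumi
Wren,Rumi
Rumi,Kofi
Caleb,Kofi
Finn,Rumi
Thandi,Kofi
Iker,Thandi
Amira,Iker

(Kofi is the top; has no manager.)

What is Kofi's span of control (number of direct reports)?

Kofi directly manages Thandi, Caleb, Rumi, Sara. That is 4 direct reports.

4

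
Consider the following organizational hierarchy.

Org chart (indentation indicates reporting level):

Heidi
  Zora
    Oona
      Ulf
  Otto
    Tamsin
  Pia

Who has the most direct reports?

Direct-report counts: Heidi has 3; Otto has 1; Zora has 1; Oona has 1. The largest is 3, held by Heidi.

Heidi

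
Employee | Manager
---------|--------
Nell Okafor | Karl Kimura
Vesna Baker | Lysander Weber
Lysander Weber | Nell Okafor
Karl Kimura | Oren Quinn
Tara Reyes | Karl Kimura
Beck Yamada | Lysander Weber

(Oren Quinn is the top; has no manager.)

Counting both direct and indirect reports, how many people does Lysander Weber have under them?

Lysander Weber directly manages Vesna Baker, Beck Yamada. Vesna Baker has no reports. Beck Yamada has no reports. So Lysander Weber's organization is 2 direct reports plus everyone under them: 1 + 1 = 2.

2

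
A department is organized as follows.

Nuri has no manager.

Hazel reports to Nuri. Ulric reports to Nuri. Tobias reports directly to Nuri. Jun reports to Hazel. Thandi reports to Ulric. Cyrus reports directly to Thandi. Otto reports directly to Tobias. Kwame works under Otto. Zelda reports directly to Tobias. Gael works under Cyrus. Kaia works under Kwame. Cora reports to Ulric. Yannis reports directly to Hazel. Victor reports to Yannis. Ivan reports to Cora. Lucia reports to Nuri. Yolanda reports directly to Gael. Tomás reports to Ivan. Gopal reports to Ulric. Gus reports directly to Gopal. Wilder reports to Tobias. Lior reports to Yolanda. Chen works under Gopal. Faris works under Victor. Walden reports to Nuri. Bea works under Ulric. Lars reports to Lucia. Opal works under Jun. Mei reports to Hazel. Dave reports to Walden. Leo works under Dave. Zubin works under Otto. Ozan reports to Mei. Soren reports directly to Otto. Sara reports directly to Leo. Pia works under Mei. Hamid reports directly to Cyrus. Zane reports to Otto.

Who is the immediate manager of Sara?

Leo

Sara reports directly to Leo.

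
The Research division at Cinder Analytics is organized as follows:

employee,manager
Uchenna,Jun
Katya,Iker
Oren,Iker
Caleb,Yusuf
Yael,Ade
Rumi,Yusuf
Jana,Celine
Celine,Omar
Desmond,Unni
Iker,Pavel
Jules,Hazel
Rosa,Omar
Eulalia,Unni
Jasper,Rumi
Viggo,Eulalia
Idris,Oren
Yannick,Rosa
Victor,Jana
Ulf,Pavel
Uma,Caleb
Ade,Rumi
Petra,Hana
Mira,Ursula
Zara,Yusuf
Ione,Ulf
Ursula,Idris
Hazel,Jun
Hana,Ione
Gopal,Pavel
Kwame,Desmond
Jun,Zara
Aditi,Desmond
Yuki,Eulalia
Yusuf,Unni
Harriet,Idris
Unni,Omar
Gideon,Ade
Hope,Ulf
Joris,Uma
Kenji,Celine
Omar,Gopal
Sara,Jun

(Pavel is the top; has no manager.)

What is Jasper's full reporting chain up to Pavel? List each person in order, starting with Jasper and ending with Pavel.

Jasper -> Rumi -> Yusuf -> Unni -> Omar -> Gopal -> Pavel

Jasper reports to Rumi. Rumi reports to Yusuf. Yusuf reports to Unni. Unni reports to Omar. Omar reports to Gopal. Gopal reports to Pavel. Pavel is at the top.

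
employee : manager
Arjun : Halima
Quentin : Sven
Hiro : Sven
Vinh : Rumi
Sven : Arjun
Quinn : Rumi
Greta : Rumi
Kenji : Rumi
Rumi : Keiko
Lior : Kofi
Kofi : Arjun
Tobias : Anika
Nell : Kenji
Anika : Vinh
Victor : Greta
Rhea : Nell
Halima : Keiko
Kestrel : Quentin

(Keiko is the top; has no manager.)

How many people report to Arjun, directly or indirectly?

Arjun directly manages Sven, Kofi. Under Sven: Hiro, Quentin, Kestrel (3). Under Kofi: Lior (1). So Arjun's organization is 2 direct reports plus everyone under them: 4 + 2 = 6.

6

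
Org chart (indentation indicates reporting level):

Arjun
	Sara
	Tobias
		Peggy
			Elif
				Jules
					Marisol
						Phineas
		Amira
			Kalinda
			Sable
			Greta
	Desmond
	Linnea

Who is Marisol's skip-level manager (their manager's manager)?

Elif

Marisol reports to Jules, and Jules reports to Elif. So Marisol's skip-level manager is Elif.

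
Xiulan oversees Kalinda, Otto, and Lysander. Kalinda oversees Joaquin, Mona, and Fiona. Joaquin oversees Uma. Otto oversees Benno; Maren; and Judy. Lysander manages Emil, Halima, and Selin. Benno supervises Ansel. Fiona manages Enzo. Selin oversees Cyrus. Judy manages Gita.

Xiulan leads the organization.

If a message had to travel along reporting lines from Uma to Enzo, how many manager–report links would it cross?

Uma is 2 levels below Kalinda, and Enzo is 2 levels below Kalinda (their lowest common manager). The shortest path runs up from Uma to Kalinda and back down to Enzo: 2 + 2 = 4 links.

4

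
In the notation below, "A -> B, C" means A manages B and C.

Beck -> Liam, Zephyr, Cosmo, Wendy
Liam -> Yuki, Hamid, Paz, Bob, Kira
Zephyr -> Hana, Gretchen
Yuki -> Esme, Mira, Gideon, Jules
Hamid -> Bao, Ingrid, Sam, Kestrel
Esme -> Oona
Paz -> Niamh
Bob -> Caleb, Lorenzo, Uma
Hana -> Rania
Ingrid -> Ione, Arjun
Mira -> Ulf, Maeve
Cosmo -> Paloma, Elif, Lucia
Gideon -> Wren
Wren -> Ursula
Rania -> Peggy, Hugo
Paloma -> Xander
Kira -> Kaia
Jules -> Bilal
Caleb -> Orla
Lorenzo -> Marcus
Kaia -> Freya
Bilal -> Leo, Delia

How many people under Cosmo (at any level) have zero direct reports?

The people in Cosmo's organization with no one reporting to them are Lucia, Elif, Xander. That is 3.

3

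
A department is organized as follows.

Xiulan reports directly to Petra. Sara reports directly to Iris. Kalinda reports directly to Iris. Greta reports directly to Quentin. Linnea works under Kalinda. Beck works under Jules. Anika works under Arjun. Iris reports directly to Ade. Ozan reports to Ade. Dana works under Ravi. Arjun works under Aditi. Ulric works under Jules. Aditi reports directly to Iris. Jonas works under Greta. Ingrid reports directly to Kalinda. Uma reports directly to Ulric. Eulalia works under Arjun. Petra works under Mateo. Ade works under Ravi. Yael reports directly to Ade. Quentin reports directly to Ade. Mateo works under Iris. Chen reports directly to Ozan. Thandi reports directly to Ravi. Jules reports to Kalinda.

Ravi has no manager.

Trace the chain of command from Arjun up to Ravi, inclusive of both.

Arjun -> Aditi -> Iris -> Ade -> Ravi

Arjun reports to Aditi. Aditi reports to Iris. Iris reports to Ade. Ade reports to Ravi. Ravi is at the top.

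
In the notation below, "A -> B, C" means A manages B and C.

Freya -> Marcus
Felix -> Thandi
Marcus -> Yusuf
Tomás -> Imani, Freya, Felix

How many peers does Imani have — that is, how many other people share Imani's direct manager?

2

Imani reports to Tomás. Tomás's other direct reports are Freya, Felix — 2 peers.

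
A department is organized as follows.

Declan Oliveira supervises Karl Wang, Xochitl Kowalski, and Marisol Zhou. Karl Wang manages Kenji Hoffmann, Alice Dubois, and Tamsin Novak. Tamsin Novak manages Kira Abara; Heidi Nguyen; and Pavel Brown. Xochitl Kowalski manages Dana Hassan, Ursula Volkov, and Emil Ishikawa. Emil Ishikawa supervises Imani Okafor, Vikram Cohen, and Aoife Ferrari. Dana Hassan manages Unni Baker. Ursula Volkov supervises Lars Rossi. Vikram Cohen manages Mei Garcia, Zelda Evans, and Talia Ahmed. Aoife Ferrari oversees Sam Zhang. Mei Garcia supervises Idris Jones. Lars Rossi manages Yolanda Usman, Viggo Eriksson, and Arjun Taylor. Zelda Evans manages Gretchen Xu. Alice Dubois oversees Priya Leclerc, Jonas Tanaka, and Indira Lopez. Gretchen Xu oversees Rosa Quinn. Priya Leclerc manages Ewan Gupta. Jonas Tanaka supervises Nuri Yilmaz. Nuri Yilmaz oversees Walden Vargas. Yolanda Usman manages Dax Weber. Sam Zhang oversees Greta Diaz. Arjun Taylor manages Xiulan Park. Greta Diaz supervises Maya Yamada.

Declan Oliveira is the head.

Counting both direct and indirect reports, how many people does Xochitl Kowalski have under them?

22

Xochitl Kowalski directly manages Emil Ishikawa, Dana Hassan, Ursula Volkov. Under Emil Ishikawa: Aoife Ferrari, Sam Zhang, Greta Diaz, Maya Yamada, Vikram Cohen, Talia Ahmed, Zelda Evans, Gretchen Xu, Rosa Quinn, Mei Garcia, Idris Jones, Imani Okafor (12). Under Dana Hassan: Unni Baker (1). Under Ursula Volkov: Lars Rossi, Arjun Taylor, Xiulan Park, Viggo Eriksson, Yolanda Usman, Dax Weber (6). So Xochitl Kowalski's organization is 3 direct reports plus everyone under them: 13 + 2 + 7 = 22.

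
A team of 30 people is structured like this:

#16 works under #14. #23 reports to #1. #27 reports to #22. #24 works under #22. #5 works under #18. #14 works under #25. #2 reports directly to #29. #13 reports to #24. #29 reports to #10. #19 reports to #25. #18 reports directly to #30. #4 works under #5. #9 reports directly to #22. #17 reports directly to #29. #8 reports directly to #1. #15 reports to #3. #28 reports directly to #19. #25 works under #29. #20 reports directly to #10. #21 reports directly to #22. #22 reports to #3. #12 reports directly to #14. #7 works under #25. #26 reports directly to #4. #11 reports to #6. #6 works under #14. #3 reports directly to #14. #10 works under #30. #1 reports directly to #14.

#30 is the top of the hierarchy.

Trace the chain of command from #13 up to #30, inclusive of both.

#13 -> #24 -> #22 -> #3 -> #14 -> #25 -> #29 -> #10 -> #30

#13 reports to #24. #24 reports to #22. #22 reports to #3. #3 reports to #14. #14 reports to #25. #25 reports to #29. #29 reports to #10. #10 reports to #30. #30 is at the top.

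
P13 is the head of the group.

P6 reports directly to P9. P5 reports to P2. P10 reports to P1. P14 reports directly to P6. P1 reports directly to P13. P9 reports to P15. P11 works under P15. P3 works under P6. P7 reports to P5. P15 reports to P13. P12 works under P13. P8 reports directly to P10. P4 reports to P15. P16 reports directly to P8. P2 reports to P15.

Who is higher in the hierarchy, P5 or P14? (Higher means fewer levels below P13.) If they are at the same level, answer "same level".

P5

P5 is 3 levels below P13; P14 is 4. P5 is higher.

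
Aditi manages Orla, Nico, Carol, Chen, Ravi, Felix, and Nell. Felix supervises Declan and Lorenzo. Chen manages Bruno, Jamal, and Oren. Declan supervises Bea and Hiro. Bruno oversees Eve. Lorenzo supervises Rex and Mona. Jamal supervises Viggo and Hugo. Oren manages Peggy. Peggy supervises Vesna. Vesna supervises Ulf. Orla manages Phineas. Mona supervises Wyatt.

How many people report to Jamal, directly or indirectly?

Jamal directly manages Hugo, Viggo. Hugo has no reports. Viggo has no reports. So Jamal's organization is 2 direct reports plus everyone under them: 1 + 1 = 2.

2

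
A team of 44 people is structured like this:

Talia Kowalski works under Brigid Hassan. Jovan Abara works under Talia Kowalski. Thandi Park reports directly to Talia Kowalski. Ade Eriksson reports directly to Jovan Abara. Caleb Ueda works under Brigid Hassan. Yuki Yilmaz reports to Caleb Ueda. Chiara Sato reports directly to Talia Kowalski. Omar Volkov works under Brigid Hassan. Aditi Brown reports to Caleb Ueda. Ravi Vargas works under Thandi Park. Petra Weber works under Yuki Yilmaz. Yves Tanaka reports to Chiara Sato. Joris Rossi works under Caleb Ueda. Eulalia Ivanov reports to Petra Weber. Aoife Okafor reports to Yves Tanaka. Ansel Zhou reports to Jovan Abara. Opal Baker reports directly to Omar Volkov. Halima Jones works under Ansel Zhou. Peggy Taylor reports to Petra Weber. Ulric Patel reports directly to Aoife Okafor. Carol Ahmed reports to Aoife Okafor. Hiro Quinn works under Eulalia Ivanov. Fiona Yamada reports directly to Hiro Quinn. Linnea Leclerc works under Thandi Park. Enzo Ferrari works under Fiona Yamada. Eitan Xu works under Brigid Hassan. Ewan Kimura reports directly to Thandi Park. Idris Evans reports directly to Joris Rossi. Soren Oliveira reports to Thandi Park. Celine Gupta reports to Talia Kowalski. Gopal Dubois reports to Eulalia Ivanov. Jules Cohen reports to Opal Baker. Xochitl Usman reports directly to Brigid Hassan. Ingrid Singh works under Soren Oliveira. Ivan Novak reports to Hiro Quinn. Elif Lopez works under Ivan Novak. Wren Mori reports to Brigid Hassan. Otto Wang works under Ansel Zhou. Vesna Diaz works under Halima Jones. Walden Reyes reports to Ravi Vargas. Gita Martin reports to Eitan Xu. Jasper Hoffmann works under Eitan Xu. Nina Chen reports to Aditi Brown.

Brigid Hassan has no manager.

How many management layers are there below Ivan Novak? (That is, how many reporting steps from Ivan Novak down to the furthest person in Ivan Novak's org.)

1

The longest chain under Ivan Novak runs Ivan Novak → Elif Lopez, which is 1 level below Ivan Novak.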